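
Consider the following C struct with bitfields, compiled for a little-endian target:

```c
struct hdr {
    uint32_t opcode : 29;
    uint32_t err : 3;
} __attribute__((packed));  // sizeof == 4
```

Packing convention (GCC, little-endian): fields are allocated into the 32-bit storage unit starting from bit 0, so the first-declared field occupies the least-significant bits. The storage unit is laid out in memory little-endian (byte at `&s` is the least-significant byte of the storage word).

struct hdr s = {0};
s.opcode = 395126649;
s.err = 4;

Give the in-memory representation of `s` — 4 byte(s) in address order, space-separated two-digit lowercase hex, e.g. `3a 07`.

opcode:29 = 395126649 → 0x178d2779 << 0 → word 0x178d2779
err:3 = 4 → 0x4 << 29 → word 0x978d2779
word = 0x978d2779 → little-endian bytes:
  [0]=0x79  [1]=0x27  [2]=0x8d  [3]=0x97

79 27 8d 97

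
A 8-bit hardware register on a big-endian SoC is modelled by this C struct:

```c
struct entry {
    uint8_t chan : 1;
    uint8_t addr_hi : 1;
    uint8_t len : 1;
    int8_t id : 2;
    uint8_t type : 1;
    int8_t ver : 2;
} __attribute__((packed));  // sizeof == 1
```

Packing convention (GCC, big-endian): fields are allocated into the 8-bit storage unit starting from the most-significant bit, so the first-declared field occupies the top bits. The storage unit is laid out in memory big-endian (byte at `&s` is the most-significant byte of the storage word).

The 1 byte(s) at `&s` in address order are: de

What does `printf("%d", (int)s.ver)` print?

[0]=0xde (big-endian) → word 0xde
chan [7+:1] = (word>>7) & 0x1 = 1
addr_hi [6+:1] = (word>>6) & 0x1 = 1
len [5+:1] = (word>>5) & 0x1 = 0
id [3+:2] = (word>>3) & 0x3 = 3
type [2+:1] = (word>>2) & 0x1 = 1
ver [0+:2] = (word>>0) & 0x3 = 2  ←
ver signed 2b, MSB=1: 2 - 4 = -2

-2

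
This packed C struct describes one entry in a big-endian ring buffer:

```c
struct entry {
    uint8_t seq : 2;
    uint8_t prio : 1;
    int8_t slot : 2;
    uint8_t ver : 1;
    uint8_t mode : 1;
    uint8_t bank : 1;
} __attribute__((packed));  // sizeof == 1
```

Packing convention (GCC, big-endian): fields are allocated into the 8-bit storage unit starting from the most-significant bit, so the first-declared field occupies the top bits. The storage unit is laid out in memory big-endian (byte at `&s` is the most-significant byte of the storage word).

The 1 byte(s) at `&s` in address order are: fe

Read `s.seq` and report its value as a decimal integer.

[0]=0xfe (big-endian) → word 0xfe
seq:2 @ bit 6 → (0xfe>>6)&0x3 = 0x3  ←
prio:1 @ bit 5 → (0xfe>>5)&0x1 = 0x1
slot:2 @ bit 3 → (0xfe>>3)&0x3 = 0x3
ver:1 @ bit 2 → (0xfe>>2)&0x1 = 0x1
mode:1 @ bit 1 → (0xfe>>1)&0x1 = 0x1
bank:1 @ bit 0 → (0xfe>>0)&0x1 = 0x0

3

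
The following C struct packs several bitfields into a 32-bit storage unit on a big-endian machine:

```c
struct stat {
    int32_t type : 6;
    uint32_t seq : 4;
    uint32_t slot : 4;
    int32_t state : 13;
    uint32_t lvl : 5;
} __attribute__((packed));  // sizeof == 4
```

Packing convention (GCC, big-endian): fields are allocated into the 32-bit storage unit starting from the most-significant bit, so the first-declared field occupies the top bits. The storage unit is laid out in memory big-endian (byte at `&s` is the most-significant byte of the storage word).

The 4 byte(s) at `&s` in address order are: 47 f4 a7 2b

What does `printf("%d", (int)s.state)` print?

[0]=0x47 [1]=0xf4 [2]=0xa7 [3]=0x2b (big-endian) → word 0x47f4a72b
type:6 @ bit 26 → (0x47f4a72b>>26)&0x3f = 0x11
seq:4 @ bit 22 → (0x47f4a72b>>22)&0xf = 0xf
slot:4 @ bit 18 → (0x47f4a72b>>18)&0xf = 0xd
state:13 @ bit 5 → (0x47f4a72b>>5)&0x1fff = 0x539  ←
lvl:5 @ bit 0 → (0x47f4a72b>>0)&0x1f = 0xb
state signed 13b, MSB=0: value = 1337

1337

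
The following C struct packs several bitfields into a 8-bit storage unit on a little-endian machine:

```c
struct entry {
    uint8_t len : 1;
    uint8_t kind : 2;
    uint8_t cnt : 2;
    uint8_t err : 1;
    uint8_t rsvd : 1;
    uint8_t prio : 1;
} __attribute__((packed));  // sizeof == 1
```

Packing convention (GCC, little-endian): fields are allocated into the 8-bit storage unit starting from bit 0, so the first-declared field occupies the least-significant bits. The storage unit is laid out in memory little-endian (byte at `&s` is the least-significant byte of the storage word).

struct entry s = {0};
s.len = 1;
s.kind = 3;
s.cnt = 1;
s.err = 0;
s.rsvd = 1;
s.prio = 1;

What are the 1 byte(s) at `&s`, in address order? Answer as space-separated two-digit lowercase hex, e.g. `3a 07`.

cf

len (1b) val=1 bits=0x1 at bit 0: 0x01
kind (2b) val=3 bits=0x3 at bit 1: 0x07
cnt (2b) val=1 bits=0x1 at bit 3: 0x0f
err (1b) val=0 bits=0x0 at bit 5: 0x0f
rsvd (1b) val=1 bits=0x1 at bit 6: 0x4f
prio (1b) val=1 bits=0x1 at bit 7: 0xcf
word = 0xcf → little-endian bytes:
  [0]=0xcf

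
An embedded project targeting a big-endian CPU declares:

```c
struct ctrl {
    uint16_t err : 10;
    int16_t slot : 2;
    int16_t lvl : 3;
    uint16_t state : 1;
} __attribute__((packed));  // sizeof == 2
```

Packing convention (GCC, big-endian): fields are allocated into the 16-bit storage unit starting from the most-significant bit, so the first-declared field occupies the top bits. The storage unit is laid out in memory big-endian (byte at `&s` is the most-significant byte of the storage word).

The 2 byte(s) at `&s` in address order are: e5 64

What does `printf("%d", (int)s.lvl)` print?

2

[0]=0xe5 [1]=0x64 (big-endian) → word 0xe564
err [6+:10] = (word>>6) & 0x3ff = 917
slot [4+:2] = (word>>4) & 0x3 = 2
lvl [1+:3] = (word>>1) & 0x7 = 2  ←
state [0+:1] = (word>>0) & 0x1 = 0
lvl signed 3b, MSB=0: value = 2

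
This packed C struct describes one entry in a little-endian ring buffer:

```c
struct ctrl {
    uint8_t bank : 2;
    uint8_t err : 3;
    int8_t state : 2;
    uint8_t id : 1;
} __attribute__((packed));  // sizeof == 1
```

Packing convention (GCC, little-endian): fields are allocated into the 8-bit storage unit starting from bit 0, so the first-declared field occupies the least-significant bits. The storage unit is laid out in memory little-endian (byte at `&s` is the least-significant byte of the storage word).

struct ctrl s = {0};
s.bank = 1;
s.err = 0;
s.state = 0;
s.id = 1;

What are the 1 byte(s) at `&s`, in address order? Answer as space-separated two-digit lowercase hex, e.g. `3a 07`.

81

bank:2 = 1 → 0x1 << 0 → word 0x01
err:3 = 0 → 0x0 << 2 → word 0x01
state:2 = 0 → 0x0 << 5 → word 0x01
id:1 = 1 → 0x1 << 7 → word 0x81
word = 0x81 → little-endian bytes:
  [0]=0x81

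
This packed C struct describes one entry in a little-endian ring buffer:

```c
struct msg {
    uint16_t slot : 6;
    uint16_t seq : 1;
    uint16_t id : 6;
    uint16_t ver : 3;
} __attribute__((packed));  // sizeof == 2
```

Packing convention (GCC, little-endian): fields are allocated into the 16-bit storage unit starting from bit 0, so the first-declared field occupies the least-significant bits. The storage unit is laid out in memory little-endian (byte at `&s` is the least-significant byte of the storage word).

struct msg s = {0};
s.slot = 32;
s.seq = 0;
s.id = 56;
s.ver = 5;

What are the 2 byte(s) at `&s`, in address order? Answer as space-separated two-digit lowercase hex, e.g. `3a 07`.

20 bc

[0+:6] slot=32 & 0x3f = 0x20; word=0x0020
[6+:1] seq=0 & 0x1 = 0x0; word=0x0020
[7+:6] id=56 & 0x3f = 0x38; word=0x1c20
[13+:3] ver=5 & 0x7 = 0x5; word=0xbc20
word = 0xbc20 → little-endian bytes:
  [0]=0x20  [1]=0xbc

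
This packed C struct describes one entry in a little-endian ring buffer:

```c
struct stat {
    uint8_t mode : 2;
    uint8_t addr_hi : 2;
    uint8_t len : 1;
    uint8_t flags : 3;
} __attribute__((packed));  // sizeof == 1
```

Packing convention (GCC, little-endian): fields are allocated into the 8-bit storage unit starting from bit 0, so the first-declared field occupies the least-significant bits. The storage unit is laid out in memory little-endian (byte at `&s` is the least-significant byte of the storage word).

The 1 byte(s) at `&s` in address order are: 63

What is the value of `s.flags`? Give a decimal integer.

[0]=0x63 (little-endian) → word 0x63
mode:2 @ bit 0 → (0x63>>0)&0x3 = 0x3
addr_hi:2 @ bit 2 → (0x63>>2)&0x3 = 0x0
len:1 @ bit 4 → (0x63>>4)&0x1 = 0x0
flags:3 @ bit 5 → (0x63>>5)&0x7 = 0x3  ←

3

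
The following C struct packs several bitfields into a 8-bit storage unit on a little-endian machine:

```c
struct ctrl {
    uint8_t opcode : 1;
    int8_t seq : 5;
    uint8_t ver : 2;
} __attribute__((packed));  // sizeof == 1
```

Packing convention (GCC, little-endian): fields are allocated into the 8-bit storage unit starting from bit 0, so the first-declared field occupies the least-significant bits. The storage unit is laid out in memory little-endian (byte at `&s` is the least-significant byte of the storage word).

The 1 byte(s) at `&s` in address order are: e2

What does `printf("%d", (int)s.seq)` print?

-15

[0]=0xe2 (little-endian) → word 0xe2
opcode [0+:1] = (word>>0) & 0x1 = 0
seq [1+:5] = (word>>1) & 0x1f = 17  ←
ver [6+:2] = (word>>6) & 0x3 = 3
seq signed 5b, MSB=1: 17 - 32 = -15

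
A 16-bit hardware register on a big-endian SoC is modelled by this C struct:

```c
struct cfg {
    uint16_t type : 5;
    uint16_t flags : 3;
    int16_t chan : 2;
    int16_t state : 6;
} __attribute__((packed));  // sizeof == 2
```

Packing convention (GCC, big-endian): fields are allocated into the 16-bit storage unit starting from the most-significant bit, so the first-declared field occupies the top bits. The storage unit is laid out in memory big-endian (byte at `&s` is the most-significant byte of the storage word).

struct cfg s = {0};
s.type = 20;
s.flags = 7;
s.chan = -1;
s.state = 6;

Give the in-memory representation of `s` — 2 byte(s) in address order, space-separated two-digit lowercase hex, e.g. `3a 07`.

a7 c6

type:5 = 20 → 0x14 << 11 → word 0xa000
flags:3 = 7 → 0x7 << 8 → word 0xa700
chan:2 = -1 → 0x3 << 6 → word 0xa7c0
state:6 = 6 → 0x6 << 0 → word 0xa7c6
word = 0xa7c6 → big-endian bytes:
  [0]=0xa7  [1]=0xc6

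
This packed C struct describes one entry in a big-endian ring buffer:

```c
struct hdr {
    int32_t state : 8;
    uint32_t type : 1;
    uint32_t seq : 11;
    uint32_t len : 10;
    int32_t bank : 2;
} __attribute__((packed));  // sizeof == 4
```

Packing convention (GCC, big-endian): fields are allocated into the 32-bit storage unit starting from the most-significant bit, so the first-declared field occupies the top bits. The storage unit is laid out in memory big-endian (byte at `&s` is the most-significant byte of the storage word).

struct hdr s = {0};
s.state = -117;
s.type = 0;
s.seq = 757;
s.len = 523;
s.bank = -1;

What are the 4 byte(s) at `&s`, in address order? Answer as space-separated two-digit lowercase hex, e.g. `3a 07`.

8b 2f 58 2f

[24+:8] state=-117 & 0xff = 0x8b; word=0x8b000000
[23+:1] type=0 & 0x1 = 0x0; word=0x8b000000
[12+:11] seq=757 & 0x7ff = 0x2f5; word=0x8b2f5000
[2+:10] len=523 & 0x3ff = 0x20b; word=0x8b2f582c
[0+:2] bank=-1 & 0x3 = 0x3; word=0x8b2f582f
word = 0x8b2f582f → big-endian bytes:
  [0]=0x8b  [1]=0x2f  [2]=0x58  [3]=0x2f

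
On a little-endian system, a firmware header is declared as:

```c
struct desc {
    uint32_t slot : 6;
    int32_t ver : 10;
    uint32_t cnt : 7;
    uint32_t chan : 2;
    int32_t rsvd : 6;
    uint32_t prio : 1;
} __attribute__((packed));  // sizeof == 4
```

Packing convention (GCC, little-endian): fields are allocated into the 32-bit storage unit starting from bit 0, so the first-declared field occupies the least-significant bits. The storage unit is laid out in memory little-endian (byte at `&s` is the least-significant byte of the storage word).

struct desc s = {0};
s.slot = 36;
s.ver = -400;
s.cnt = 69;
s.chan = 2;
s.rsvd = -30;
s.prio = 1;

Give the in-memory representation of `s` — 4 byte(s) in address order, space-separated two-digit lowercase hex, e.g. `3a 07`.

24 9c 45 c5

slot (6b) val=36 bits=0x24 at bit 0: 0x00000024
ver (10b) val=-400 bits=0x270 at bit 6: 0x00009c24
cnt (7b) val=69 bits=0x45 at bit 16: 0x00459c24
chan (2b) val=2 bits=0x2 at bit 23: 0x01459c24
rsvd (6b) val=-30 bits=0x22 at bit 25: 0x45459c24
prio (1b) val=1 bits=0x1 at bit 31: 0xc5459c24
word = 0xc5459c24 → little-endian bytes:
  [0]=0x24  [1]=0x9c  [2]=0x45  [3]=0xc5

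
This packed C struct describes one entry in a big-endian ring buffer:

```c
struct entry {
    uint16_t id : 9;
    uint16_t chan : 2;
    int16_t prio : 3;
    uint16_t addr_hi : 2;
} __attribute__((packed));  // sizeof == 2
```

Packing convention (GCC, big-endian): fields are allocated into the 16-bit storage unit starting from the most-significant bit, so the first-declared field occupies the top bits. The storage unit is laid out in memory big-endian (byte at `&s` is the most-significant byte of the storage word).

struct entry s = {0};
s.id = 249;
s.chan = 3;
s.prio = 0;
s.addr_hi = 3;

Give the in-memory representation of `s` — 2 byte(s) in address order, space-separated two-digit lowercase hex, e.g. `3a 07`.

[7+:9] id=249 & 0x1ff = 0xf9; word=0x7c80
[5+:2] chan=3 & 0x3 = 0x3; word=0x7ce0
[2+:3] prio=0 & 0x7 = 0x0; word=0x7ce0
[0+:2] addr_hi=3 & 0x3 = 0x3; word=0x7ce3
word = 0x7ce3 → big-endian bytes:
  [0]=0x7c  [1]=0xe3

7c e3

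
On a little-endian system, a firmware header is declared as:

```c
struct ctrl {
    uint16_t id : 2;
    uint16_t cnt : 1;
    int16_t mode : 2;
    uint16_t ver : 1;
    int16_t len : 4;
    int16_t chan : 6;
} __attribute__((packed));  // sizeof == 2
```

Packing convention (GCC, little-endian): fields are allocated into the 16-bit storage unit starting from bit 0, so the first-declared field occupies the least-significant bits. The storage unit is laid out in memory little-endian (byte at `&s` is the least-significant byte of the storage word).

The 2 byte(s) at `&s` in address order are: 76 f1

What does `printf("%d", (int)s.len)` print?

[0]=0x76 [1]=0xf1 (little-endian) → word 0xf176
id:2 @ bit 0 → (0xf176>>0)&0x3 = 0x2
cnt:1 @ bit 2 → (0xf176>>2)&0x1 = 0x1
mode:2 @ bit 3 → (0xf176>>3)&0x3 = 0x2
ver:1 @ bit 5 → (0xf176>>5)&0x1 = 0x1
len:4 @ bit 6 → (0xf176>>6)&0xf = 0x5  ←
chan:6 @ bit 10 → (0xf176>>10)&0x3f = 0x3c
len signed 4b, MSB=0: value = 5

5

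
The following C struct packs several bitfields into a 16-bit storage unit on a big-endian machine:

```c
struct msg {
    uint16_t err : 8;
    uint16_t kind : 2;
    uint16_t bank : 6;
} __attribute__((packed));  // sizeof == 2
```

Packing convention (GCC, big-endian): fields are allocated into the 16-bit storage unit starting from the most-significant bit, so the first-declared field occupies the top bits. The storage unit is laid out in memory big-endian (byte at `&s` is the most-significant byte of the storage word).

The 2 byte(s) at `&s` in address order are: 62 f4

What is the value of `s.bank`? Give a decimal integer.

52

[0]=0x62 [1]=0xf4 (big-endian) → word 0x62f4
err [8+:8] = (word>>8) & 0xff = 98
kind [6+:2] = (word>>6) & 0x3 = 3
bank [0+:6] = (word>>0) & 0x3f = 52  ←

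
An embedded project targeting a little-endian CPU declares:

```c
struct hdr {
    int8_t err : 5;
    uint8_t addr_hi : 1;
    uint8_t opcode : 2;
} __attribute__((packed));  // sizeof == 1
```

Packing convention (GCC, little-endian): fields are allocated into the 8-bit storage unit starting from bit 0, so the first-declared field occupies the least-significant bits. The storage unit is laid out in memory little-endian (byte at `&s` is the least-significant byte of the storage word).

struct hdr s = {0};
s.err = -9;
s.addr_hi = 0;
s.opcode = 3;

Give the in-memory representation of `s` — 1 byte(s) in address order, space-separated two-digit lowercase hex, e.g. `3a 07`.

err (5b) val=-9 bits=0x17 at bit 0: 0x17
addr_hi (1b) val=0 bits=0x0 at bit 5: 0x17
opcode (2b) val=3 bits=0x3 at bit 6: 0xd7
word = 0xd7 → little-endian bytes:
  [0]=0xd7

d7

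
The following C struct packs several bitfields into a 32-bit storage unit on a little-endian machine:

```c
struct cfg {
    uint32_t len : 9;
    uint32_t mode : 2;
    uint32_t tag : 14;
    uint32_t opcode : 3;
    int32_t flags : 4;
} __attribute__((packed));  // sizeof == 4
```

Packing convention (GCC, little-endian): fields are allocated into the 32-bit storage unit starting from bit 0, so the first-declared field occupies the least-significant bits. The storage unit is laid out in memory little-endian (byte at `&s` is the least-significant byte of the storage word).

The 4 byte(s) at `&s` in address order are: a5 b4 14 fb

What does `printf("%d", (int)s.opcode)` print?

[0]=0xa5 [1]=0xb4 [2]=0x14 [3]=0xfb (little-endian) → word 0xfb14b4a5
len:9 @ bit 0 → (0xfb14b4a5>>0)&0x1ff = 0xa5
mode:2 @ bit 9 → (0xfb14b4a5>>9)&0x3 = 0x2
tag:14 @ bit 11 → (0xfb14b4a5>>11)&0x3fff = 0x2296
opcode:3 @ bit 25 → (0xfb14b4a5>>25)&0x7 = 0x5  ←
flags:4 @ bit 28 → (0xfb14b4a5>>28)&0xf = 0xf

5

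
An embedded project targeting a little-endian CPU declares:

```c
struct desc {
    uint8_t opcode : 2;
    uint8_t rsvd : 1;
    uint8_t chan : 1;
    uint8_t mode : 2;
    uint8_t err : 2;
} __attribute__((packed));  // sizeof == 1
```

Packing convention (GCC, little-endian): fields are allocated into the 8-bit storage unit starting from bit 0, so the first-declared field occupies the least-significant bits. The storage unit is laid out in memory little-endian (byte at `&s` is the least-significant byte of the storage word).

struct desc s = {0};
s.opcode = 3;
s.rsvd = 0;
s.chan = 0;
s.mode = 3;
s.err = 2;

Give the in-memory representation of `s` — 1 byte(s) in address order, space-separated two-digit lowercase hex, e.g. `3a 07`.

b3

opcode (2b) val=3 bits=0x3 at bit 0: 0x03
rsvd (1b) val=0 bits=0x0 at bit 2: 0x03
chan (1b) val=0 bits=0x0 at bit 3: 0x03
mode (2b) val=3 bits=0x3 at bit 4: 0x33
err (2b) val=2 bits=0x2 at bit 6: 0xb3
word = 0xb3 → little-endian bytes:
  [0]=0xb3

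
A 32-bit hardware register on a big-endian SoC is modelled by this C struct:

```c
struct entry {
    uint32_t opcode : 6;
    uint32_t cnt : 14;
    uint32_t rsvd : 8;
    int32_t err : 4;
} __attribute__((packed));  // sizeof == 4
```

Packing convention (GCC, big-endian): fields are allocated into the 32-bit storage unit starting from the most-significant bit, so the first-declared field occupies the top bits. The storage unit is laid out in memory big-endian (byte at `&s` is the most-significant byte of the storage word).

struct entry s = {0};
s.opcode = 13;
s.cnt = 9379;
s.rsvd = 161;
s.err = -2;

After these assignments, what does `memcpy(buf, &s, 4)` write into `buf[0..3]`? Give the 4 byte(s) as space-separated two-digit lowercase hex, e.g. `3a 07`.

36 4a 3a 1e

opcode:6 = 13 → 0xd << 26 → word 0x34000000
cnt:14 = 9379 → 0x24a3 << 12 → word 0x364a3000
rsvd:8 = 161 → 0xa1 << 4 → word 0x364a3a10
err:4 = -2 → 0xe << 0 → word 0x364a3a1e
word = 0x364a3a1e → big-endian bytes:
  [0]=0x36  [1]=0x4a  [2]=0x3a  [3]=0x1e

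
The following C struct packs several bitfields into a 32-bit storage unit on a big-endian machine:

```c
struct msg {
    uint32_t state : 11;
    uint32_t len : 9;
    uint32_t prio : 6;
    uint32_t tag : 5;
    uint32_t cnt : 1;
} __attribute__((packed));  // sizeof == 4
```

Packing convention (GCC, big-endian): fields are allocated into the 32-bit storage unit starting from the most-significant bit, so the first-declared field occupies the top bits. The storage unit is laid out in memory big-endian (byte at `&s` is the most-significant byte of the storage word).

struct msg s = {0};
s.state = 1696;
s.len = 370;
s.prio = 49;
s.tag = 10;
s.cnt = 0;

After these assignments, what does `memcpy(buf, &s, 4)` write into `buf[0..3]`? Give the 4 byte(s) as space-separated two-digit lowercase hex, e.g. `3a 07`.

d4 17 2c 54

state (11b) val=1696 bits=0x6a0 at bit 21: 0xd4000000
len (9b) val=370 bits=0x172 at bit 12: 0xd4172000
prio (6b) val=49 bits=0x31 at bit 6: 0xd4172c40
tag (5b) val=10 bits=0xa at bit 1: 0xd4172c54
cnt (1b) val=0 bits=0x0 at bit 0: 0xd4172c54
word = 0xd4172c54 → big-endian bytes:
  [0]=0xd4  [1]=0x17  [2]=0x2c  [3]=0x54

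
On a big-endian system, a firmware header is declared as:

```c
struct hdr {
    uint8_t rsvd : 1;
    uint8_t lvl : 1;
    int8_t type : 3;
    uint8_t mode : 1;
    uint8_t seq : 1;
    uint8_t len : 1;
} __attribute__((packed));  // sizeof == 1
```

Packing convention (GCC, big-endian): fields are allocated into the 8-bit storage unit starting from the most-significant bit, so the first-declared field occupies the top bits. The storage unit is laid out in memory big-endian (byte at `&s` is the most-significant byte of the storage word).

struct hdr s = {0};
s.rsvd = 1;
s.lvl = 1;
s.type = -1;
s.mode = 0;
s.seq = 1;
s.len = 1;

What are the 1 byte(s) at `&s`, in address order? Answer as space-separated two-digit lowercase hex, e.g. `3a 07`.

fb

[7+:1] rsvd=1 & 0x1 = 0x1; word=0x80
[6+:1] lvl=1 & 0x1 = 0x1; word=0xc0
[3+:3] type=-1 & 0x7 = 0x7; word=0xf8
[2+:1] mode=0 & 0x1 = 0x0; word=0xf8
[1+:1] seq=1 & 0x1 = 0x1; word=0xfa
[0+:1] len=1 & 0x1 = 0x1; word=0xfb
word = 0xfb → big-endian bytes:
  [0]=0xfb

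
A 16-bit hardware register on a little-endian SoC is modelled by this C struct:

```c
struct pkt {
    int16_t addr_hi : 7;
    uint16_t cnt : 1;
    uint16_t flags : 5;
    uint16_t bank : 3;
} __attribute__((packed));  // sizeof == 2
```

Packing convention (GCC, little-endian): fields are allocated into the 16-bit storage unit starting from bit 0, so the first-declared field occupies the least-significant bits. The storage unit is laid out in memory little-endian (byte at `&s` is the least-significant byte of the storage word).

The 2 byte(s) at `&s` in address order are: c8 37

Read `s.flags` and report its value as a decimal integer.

[0]=0xc8 [1]=0x37 (little-endian) → word 0x37c8
addr_hi:7 @ bit 0 → (0x37c8>>0)&0x7f = 0x48
cnt:1 @ bit 7 → (0x37c8>>7)&0x1 = 0x1
flags:5 @ bit 8 → (0x37c8>>8)&0x1f = 0x17  ←
bank:3 @ bit 13 → (0x37c8>>13)&0x7 = 0x1

23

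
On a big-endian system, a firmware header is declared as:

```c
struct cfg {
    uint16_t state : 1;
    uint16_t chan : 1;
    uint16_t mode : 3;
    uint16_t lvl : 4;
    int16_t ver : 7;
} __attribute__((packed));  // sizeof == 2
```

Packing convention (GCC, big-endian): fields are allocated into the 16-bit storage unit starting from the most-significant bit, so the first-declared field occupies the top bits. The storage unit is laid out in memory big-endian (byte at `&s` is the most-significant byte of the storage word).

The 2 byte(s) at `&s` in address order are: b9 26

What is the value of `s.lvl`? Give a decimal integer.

2

[0]=0xb9 [1]=0x26 (big-endian) → word 0xb926
state:1 @ bit 15 → (0xb926>>15)&0x1 = 0x1
chan:1 @ bit 14 → (0xb926>>14)&0x1 = 0x0
mode:3 @ bit 11 → (0xb926>>11)&0x7 = 0x7
lvl:4 @ bit 7 → (0xb926>>7)&0xf = 0x2  ←
ver:7 @ bit 0 → (0xb926>>0)&0x7f = 0x26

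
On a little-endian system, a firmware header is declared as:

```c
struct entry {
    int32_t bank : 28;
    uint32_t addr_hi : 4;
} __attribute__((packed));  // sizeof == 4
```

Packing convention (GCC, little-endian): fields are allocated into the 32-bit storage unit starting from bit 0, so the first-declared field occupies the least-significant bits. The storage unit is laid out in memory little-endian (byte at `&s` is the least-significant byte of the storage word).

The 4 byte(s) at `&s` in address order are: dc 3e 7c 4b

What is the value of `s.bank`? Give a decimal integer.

[0]=0xdc [1]=0x3e [2]=0x7c [3]=0x4b (little-endian) → word 0x4b7c3edc
bank:28 @ bit 0 → (0x4b7c3edc>>0)&0xfffffff = 0xb7c3edc  ←
addr_hi:4 @ bit 28 → (0x4b7c3edc>>28)&0xf = 0x4
bank signed 28b, MSB=1: 192691932 - 268435456 = -75743524

-75743524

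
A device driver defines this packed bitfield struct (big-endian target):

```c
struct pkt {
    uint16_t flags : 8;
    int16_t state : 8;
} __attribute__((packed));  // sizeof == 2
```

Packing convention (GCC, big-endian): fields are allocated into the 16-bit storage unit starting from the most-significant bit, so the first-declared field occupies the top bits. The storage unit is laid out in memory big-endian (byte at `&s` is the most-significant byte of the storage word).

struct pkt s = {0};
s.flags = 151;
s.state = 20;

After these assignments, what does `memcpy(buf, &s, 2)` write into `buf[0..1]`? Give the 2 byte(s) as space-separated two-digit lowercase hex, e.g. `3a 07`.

97 14

flags:8 = 151 → 0x97 << 8 → word 0x9700
state:8 = 20 → 0x14 << 0 → word 0x9714
word = 0x9714 → big-endian bytes:
  [0]=0x97  [1]=0x14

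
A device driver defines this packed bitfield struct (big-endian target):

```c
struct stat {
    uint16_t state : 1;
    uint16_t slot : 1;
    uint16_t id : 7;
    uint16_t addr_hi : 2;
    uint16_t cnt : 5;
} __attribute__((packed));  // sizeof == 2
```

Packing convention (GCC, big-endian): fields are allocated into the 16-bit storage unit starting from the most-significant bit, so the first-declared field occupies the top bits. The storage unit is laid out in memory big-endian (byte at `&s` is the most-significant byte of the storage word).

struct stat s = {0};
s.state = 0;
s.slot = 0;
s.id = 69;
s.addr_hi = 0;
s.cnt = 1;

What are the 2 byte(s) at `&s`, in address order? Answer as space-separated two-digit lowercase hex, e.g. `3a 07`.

22 81

[15+:1] state=0 & 0x1 = 0x0; word=0x0000
[14+:1] slot=0 & 0x1 = 0x0; word=0x0000
[7+:7] id=69 & 0x7f = 0x45; word=0x2280
[5+:2] addr_hi=0 & 0x3 = 0x0; word=0x2280
[0+:5] cnt=1 & 0x1f = 0x1; word=0x2281
word = 0x2281 → big-endian bytes:
  [0]=0x22  [1]=0x81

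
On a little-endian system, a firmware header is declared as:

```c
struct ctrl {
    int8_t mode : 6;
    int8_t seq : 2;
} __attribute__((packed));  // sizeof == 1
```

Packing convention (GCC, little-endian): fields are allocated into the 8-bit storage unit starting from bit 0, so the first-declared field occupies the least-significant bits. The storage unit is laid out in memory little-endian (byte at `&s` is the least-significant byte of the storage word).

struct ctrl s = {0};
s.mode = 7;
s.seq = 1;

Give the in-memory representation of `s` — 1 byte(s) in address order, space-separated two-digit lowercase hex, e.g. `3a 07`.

mode:6 = 7 → 0x7 << 0 → word 0x07
seq:2 = 1 → 0x1 << 6 → word 0x47
word = 0x47 → little-endian bytes:
  [0]=0x47

47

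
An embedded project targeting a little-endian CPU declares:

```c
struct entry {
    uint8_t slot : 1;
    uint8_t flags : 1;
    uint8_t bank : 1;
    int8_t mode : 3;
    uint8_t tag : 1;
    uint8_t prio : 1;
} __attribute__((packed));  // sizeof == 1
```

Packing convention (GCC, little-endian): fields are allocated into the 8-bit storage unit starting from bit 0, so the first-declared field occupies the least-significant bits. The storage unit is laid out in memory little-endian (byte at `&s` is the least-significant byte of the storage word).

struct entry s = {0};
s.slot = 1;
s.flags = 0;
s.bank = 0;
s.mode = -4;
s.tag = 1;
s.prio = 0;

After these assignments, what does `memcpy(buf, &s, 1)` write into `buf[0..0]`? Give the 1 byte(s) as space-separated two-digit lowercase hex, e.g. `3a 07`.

61

slot:1 = 1 → 0x1 << 0 → word 0x01
flags:1 = 0 → 0x0 << 1 → word 0x01
bank:1 = 0 → 0x0 << 2 → word 0x01
mode:3 = -4 → 0x4 << 3 → word 0x21
tag:1 = 1 → 0x1 << 6 → word 0x61
prio:1 = 0 → 0x0 << 7 → word 0x61
word = 0x61 → little-endian bytes:
  [0]=0x61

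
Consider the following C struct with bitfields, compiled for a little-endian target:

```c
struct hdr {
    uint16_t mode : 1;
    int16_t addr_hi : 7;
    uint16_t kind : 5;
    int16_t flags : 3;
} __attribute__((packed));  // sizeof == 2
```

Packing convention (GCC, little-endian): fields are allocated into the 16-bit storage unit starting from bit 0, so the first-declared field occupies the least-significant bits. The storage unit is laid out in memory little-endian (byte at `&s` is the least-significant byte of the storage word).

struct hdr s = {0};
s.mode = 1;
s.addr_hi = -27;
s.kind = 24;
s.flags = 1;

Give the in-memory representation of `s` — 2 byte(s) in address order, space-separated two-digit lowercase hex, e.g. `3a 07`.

mode (1b) val=1 bits=0x1 at bit 0: 0x0001
addr_hi (7b) val=-27 bits=0x65 at bit 1: 0x00cb
kind (5b) val=24 bits=0x18 at bit 8: 0x18cb
flags (3b) val=1 bits=0x1 at bit 13: 0x38cb
word = 0x38cb → little-endian bytes:
  [0]=0xcb  [1]=0x38

cb 38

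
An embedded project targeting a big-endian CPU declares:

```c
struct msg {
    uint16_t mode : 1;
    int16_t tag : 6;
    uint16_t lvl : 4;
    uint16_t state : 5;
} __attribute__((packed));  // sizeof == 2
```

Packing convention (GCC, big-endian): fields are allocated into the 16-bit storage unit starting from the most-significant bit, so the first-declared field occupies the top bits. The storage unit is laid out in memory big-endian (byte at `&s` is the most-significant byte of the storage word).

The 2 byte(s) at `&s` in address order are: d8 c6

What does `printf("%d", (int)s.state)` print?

6

[0]=0xd8 [1]=0xc6 (big-endian) → word 0xd8c6
mode:1 @ bit 15 → (0xd8c6>>15)&0x1 = 0x1
tag:6 @ bit 9 → (0xd8c6>>9)&0x3f = 0x2c
lvl:4 @ bit 5 → (0xd8c6>>5)&0xf = 0x6
state:5 @ bit 0 → (0xd8c6>>0)&0x1f = 0x6  ←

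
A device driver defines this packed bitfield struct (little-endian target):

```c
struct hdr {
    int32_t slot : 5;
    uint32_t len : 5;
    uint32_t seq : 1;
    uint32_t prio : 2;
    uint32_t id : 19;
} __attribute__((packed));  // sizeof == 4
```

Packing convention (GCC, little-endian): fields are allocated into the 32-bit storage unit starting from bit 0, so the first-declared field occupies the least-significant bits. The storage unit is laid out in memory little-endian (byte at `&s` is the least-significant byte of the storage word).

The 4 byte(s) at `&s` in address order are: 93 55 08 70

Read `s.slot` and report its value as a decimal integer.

-13

[0]=0x93 [1]=0x55 [2]=0x08 [3]=0x70 (little-endian) → word 0x70085593
slot [0+:5] = (word>>0) & 0x1f = 19  ←
len [5+:5] = (word>>5) & 0x1f = 12
seq [10+:1] = (word>>10) & 0x1 = 1
prio [11+:2] = (word>>11) & 0x3 = 2
id [13+:19] = (word>>13) & 0x7ffff = 229442
slot signed 5b, MSB=1: 19 - 32 = -13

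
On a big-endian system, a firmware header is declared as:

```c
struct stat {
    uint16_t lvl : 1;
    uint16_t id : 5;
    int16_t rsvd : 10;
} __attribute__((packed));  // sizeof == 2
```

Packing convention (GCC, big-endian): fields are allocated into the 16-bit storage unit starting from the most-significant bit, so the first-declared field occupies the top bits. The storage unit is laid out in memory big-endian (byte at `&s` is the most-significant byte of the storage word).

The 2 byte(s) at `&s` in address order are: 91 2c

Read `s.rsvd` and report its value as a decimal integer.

300

[0]=0x91 [1]=0x2c (big-endian) → word 0x912c
lvl [15+:1] = (word>>15) & 0x1 = 1
id [10+:5] = (word>>10) & 0x1f = 4
rsvd [0+:10] = (word>>0) & 0x3ff = 300  ←
rsvd signed 10b, MSB=0: value = 300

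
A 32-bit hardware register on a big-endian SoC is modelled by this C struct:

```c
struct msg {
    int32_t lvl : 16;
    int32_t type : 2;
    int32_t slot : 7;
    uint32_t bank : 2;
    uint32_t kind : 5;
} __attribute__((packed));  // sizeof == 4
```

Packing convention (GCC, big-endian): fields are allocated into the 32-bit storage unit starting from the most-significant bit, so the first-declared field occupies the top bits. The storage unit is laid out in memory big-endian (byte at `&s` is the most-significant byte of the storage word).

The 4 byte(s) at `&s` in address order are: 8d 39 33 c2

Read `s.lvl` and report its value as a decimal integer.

[0]=0x8d [1]=0x39 [2]=0x33 [3]=0xc2 (big-endian) → word 0x8d3933c2
lvl:16 @ bit 16 → (0x8d3933c2>>16)&0xffff = 0x8d39  ←
type:2 @ bit 14 → (0x8d3933c2>>14)&0x3 = 0x0
slot:7 @ bit 7 → (0x8d3933c2>>7)&0x7f = 0x67
bank:2 @ bit 5 → (0x8d3933c2>>5)&0x3 = 0x2
kind:5 @ bit 0 → (0x8d3933c2>>0)&0x1f = 0x2
lvl signed 16b, MSB=1: 36153 - 65536 = -29383

-29383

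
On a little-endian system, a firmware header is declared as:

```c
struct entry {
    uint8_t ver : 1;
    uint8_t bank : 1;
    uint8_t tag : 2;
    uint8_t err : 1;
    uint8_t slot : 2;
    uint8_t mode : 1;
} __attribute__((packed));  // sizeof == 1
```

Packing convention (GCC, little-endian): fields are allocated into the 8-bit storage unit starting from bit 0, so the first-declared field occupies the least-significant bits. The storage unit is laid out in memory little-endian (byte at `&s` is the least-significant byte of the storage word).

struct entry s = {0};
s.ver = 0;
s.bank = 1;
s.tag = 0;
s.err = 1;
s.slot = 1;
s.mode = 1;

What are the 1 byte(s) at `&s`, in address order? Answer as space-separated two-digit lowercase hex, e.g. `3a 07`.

b2

ver (1b) val=0 bits=0x0 at bit 0: 0x00
bank (1b) val=1 bits=0x1 at bit 1: 0x02
tag (2b) val=0 bits=0x0 at bit 2: 0x02
err (1b) val=1 bits=0x1 at bit 4: 0x12
slot (2b) val=1 bits=0x1 at bit 5: 0x32
mode (1b) val=1 bits=0x1 at bit 7: 0xb2
word = 0xb2 → little-endian bytes:
  [0]=0xb2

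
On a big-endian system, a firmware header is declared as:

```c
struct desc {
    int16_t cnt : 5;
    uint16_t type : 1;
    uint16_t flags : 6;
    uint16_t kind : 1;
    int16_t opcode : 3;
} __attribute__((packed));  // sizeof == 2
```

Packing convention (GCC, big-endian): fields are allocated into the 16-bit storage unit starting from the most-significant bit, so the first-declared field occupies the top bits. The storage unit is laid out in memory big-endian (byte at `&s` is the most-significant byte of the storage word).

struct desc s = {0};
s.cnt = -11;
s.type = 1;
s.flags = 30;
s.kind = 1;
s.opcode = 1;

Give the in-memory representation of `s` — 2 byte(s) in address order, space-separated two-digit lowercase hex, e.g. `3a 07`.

ad e9

cnt:5 = -11 → 0x15 << 11 → word 0xa800
type:1 = 1 → 0x1 << 10 → word 0xac00
flags:6 = 30 → 0x1e << 4 → word 0xade0
kind:1 = 1 → 0x1 << 3 → word 0xade8
opcode:3 = 1 → 0x1 << 0 → word 0xade9
word = 0xade9 → big-endian bytes:
  [0]=0xad  [1]=0xe9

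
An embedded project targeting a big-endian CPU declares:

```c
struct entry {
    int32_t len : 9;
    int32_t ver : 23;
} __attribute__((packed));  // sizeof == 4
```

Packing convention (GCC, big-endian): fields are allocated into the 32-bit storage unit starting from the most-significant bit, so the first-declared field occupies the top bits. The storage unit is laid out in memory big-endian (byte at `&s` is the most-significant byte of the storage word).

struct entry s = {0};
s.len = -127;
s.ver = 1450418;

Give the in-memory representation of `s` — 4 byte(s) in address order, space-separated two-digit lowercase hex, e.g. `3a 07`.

c0 96 21 b2

len:9 = -127 → 0x181 << 23 → word 0xc0800000
ver:23 = 1450418 → 0x1621b2 << 0 → word 0xc09621b2
word = 0xc09621b2 → big-endian bytes:
  [0]=0xc0  [1]=0x96  [2]=0x21  [3]=0xb2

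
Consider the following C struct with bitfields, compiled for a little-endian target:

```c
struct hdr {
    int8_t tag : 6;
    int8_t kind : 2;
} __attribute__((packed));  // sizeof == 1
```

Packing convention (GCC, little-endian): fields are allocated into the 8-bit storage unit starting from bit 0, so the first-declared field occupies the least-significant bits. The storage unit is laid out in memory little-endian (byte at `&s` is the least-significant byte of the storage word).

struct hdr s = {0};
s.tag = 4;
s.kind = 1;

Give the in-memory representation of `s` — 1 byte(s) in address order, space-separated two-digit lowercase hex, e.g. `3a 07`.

[0+:6] tag=4 & 0x3f = 0x4; word=0x04
[6+:2] kind=1 & 0x3 = 0x1; word=0x44
word = 0x44 → little-endian bytes:
  [0]=0x44

44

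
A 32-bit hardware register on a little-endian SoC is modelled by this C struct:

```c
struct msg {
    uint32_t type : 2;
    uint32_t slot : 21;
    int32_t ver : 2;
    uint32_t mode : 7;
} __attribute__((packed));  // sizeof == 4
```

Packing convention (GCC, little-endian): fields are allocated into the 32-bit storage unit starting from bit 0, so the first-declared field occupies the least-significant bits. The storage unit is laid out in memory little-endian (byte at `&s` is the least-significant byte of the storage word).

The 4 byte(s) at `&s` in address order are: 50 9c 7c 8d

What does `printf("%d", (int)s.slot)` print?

[0]=0x50 [1]=0x9c [2]=0x7c [3]=0x8d (little-endian) → word 0x8d7c9c50
type [0+:2] = (word>>0) & 0x3 = 0
slot [2+:21] = (word>>2) & 0x1fffff = 2041620  ←
ver [23+:2] = (word>>23) & 0x3 = 2
mode [25+:7] = (word>>25) & 0x7f = 70

2041620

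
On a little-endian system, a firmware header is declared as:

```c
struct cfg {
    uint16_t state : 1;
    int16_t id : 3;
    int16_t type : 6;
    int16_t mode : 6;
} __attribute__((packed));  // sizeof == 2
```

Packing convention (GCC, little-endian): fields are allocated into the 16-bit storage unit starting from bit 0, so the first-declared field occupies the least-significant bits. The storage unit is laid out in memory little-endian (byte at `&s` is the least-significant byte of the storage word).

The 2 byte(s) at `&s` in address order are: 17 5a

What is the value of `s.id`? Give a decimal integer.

[0]=0x17 [1]=0x5a (little-endian) → word 0x5a17
state [0+:1] = (word>>0) & 0x1 = 1
id [1+:3] = (word>>1) & 0x7 = 3  ←
type [4+:6] = (word>>4) & 0x3f = 33
mode [10+:6] = (word>>10) & 0x3f = 22
id signed 3b, MSB=0: value = 3

3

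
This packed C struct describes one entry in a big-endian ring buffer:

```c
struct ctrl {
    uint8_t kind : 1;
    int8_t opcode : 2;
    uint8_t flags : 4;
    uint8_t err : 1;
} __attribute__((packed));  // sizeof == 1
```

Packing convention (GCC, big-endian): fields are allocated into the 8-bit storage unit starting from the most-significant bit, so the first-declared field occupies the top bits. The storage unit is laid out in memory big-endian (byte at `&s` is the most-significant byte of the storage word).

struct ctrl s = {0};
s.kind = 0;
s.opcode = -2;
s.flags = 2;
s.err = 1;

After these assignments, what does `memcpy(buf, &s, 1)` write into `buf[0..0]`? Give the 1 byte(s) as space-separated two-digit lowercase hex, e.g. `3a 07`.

[7+:1] kind=0 & 0x1 = 0x0; word=0x00
[5+:2] opcode=-2 & 0x3 = 0x2; word=0x40
[1+:4] flags=2 & 0xf = 0x2; word=0x44
[0+:1] err=1 & 0x1 = 0x1; word=0x45
word = 0x45 → big-endian bytes:
  [0]=0x45

45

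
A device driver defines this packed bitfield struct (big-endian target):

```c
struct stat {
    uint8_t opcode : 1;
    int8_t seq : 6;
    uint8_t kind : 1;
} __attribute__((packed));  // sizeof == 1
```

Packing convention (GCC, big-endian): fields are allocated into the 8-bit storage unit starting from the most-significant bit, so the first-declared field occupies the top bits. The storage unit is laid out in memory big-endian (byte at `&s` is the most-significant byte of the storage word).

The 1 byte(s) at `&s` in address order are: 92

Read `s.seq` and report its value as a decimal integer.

[0]=0x92 (big-endian) → word 0x92
opcode [7+:1] = (word>>7) & 0x1 = 1
seq [1+:6] = (word>>1) & 0x3f = 9  ←
kind [0+:1] = (word>>0) & 0x1 = 0
seq signed 6b, MSB=0: value = 9

9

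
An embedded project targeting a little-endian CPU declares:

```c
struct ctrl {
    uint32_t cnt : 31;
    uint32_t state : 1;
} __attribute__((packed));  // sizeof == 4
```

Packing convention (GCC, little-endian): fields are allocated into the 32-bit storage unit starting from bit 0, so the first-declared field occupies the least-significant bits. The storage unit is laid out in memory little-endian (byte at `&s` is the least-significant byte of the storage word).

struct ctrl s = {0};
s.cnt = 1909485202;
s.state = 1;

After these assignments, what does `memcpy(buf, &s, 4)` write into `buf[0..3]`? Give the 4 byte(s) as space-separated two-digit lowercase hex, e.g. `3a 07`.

92 6e d0 f1

cnt:31 = 1909485202 → 0x71d06e92 << 0 → word 0x71d06e92
state:1 = 1 → 0x1 << 31 → word 0xf1d06e92
word = 0xf1d06e92 → little-endian bytes:
  [0]=0x92  [1]=0x6e  [2]=0xd0  [3]=0xf1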